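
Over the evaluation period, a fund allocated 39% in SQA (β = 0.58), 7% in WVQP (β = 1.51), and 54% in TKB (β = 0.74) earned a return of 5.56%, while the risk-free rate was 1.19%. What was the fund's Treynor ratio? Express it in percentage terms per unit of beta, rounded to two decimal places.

β_P = 0.39×0.58 + 0.07×1.51 + 0.54×0.74 = 0.7315
Treynor = (R_P − R_f) / β_P = (5.56% − 1.19%) / 0.7315 = 4.37% / 0.7315 = 5.97%

5.97%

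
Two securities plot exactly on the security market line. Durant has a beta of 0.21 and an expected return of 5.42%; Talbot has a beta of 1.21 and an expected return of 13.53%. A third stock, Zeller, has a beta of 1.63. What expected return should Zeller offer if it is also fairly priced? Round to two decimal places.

MRP (SML slope) = (13.53% − 5.42%) / (1.21 − 0.21) = 8.11% / 1.00 = 8.1100%
R_f (intercept) = 5.42% − 0.21 × 8.1100% = 3.7169%
E(R_Zeller) = R_f + β × MRP = 3.7169% + 1.63 × 8.1100% = 16.94%

16.94%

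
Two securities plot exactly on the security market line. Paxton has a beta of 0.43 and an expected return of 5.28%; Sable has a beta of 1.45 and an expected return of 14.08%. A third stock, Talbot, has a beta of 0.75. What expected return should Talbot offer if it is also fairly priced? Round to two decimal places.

MRP (SML slope) = (14.08% − 5.28%) / (1.45 − 0.43) = 8.80% / 1.02 = 8.6275%
R_f (intercept) = 5.28% − 0.43 × 8.6275% = 1.5702%
E(R_Talbot) = R_f + β × MRP = 1.5702% + 0.75 × 8.6275% = 8.04%

8.04%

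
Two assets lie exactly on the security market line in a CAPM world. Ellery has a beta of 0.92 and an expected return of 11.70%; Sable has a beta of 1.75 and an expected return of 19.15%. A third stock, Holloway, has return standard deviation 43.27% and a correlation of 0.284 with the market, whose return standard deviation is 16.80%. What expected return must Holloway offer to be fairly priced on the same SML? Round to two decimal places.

10.01%

MRP = (19.15% − 11.70%) / (1.75 − 0.92) = 8.9759%
R_f = 11.70% − 0.92 × 8.9759% = 3.4422%
β_Holloway = ρ·σ_i/σ_m = 0.284 × 43.27 / 16.80 = 0.7315
E(R_Holloway) = R_f + β × MRP = 3.4422% + 0.7315 × 8.9759% = 10.01%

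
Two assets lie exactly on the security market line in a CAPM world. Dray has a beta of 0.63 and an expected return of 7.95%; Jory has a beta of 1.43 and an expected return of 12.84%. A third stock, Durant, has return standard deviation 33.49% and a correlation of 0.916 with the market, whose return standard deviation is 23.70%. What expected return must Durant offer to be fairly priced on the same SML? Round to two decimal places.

MRP = (12.84% − 7.95%) / (1.43 − 0.63) = 6.1125%
R_f = 7.95% − 0.63 × 6.1125% = 4.0991%
β_Durant = ρ·σ_i/σ_m = 0.916 × 33.49 / 23.70 = 1.2944
E(R_Durant) = R_f + β × MRP = 4.0991% + 1.2944 × 6.1125% = 12.01%

12.01%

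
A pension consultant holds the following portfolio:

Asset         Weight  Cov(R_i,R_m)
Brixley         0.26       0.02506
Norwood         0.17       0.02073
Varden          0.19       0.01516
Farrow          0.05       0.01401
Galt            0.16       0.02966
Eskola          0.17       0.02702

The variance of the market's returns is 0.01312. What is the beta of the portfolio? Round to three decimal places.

1.750

β_Brixley = 0.02506 / 0.01312 = 1.9101
β_Norwood = 0.02073 / 0.01312 = 1.5800
β_Varden = 0.01516 / 0.01312 = 1.1555
β_Farrow = 0.01401 / 0.01312 = 1.0678
β_Galt = 0.02966 / 0.01312 = 2.2607
β_Eskola = 0.02702 / 0.01312 = 2.0595
β_P = Σ w_i β_i = 0.26×1.9101 + 0.17×1.5800 + 0.19×1.1555 + 0.05×1.0678 + 0.16×2.2607 + 0.17×2.0595 = 1.7500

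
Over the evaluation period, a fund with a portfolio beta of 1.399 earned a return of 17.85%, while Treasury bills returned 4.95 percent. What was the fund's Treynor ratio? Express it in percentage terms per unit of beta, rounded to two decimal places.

9.22%

Treynor = (R_P − R_f) / β_P = (17.85% − 4.95%) / 1.3990 = 12.90% / 1.3990 = 9.22%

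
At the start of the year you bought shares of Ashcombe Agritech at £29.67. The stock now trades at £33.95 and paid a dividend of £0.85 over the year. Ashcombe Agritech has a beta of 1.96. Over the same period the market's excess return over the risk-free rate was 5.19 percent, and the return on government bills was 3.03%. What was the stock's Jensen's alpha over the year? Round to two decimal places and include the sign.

+4.09%

Realised HPR = (P1 + D1 − P0) / P0 = (33.95 + 0.85 − 29.67) / 29.67 = 5.13 / 29.67 = 17.2902%
CAPM required = R_f + β·MRP = 3.03% + 1.96 × 5.19% = 13.2024%
α = realised − required = 17.2902% − 13.2024% = +4.09%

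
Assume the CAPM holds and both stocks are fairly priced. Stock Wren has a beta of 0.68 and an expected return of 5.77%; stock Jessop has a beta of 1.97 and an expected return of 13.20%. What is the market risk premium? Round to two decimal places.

5.76%

Both satisfy E(R) = R_f + β·MRP, so the slope of the SML is
MRP = (13.20% − 5.77%) / (1.97 − 0.68) = 7.43% / 1.29 = 5.7597%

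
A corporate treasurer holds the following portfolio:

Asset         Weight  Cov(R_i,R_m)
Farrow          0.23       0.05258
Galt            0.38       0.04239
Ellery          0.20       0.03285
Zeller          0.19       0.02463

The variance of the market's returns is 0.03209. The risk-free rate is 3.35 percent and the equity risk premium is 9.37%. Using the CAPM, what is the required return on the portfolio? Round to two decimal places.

β_Farrow = 0.05258 / 0.03209 = 1.6385
β_Galt = 0.04239 / 0.03209 = 1.3210
β_Ellery = 0.03285 / 0.03209 = 1.0237
β_Zeller = 0.02463 / 0.03209 = 0.7675
β_P = Σ w_i β_i = 0.23×1.6385 + 0.38×1.3210 + 0.20×1.0237 + 0.19×0.7675 = 1.2294
E(R_P) = R_f + β_P × MRP = 3.35% + 1.2294 × 9.37% = 14.87%

14.87%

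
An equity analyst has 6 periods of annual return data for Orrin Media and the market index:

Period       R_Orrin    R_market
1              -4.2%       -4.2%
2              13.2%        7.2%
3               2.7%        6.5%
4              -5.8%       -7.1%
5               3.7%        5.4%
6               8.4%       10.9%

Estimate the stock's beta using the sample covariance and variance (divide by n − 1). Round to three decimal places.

0.901

Mean R_i = (-4.2 + 13.2 + 2.7 − 5.8 + 3.7 + 8.4) / 6 = 3.0000%
Mean R_m = (-4.2 + 7.2 + 6.5 − 7.1 + 5.4 + 10.9) / 6 = 3.1167%
Σ(R_i − R̄_i)(R_m − R̄_m) = 226.8500  ⇒  Cov = 226.8500 / 5 = 45.3700
Σ(R_m − R̄_m)² = 251.8283  ⇒  Var(R_m) = 251.8283 / 5 = 50.3657
β = Cov / Var(R_m) = 45.3700 / 50.3657 = 0.9008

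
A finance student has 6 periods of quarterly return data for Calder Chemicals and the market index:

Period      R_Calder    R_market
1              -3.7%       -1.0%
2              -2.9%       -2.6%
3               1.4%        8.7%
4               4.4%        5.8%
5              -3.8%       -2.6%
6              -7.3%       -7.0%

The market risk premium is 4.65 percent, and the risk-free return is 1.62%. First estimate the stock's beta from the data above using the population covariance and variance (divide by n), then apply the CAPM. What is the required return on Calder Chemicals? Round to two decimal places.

Mean R_i = (-3.7 − 2.9 + 1.4 + 4.4 − 3.8 − 7.3) / 6 = -1.9833%
Mean R_m = (-1.0 − 2.6 + 8.7 + 5.8 − 2.6 − 7.0) / 6 = 0.2167%
Σ(R_i − R̄_i)(R_m − R̄_m) = 112.4983  ⇒  Cov = 112.4983 / 6 = 18.7497
Σ(R_m − R̄_m)² = 172.5683  ⇒  Var(R_m) = 172.5683 / 6 = 28.7614
β = Cov / Var(R_m) = 18.7497 / 28.7614 = 0.6519
E(R) = R_f + β × MRP = 1.62% + 0.6519 × 4.65% = 4.65%

4.65%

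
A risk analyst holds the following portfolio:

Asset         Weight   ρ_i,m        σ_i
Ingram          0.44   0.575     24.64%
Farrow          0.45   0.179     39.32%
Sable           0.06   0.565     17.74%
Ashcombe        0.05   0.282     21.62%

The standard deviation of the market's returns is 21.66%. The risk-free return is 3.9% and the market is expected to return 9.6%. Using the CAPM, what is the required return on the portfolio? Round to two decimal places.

6.61%

β_Ingram = 0.575 × 24.64% / 21.66% = 0.6541
β_Farrow = 0.179 × 39.32% / 21.66% = 0.3249
β_Sable = 0.565 × 17.74% / 21.66% = 0.4627
β_Ashcombe = 0.282 × 21.62% / 21.66% = 0.2815
β_P = Σ w_i β_i = 0.44×0.6541 + 0.45×0.3249 + 0.06×0.4627 + 0.05×0.2815 = 0.4758
MRP = 9.6% − 3.9% = 5.70%
E(R_P) = R_f + β_P × MRP = 3.9% + 0.4758 × 5.7% = 6.61%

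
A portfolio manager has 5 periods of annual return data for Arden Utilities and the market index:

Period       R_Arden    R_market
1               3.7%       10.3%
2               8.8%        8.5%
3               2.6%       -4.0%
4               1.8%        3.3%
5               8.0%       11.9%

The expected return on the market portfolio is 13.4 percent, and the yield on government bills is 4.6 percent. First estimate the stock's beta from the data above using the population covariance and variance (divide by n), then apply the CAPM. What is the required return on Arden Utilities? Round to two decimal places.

7.46%

Mean R_i = (3.7 + 8.8 + 2.6 + 1.8 + 8.0) / 5 = 4.9800%
Mean R_m = (10.3 + 8.5 − 4.0 + 3.3 + 11.9) / 5 = 6.0000%
Σ(R_i − R̄_i)(R_m − R̄_m) = 54.2500  ⇒  Cov = 54.2500 / 5 = 10.8500
Σ(R_m − R̄_m)² = 166.8400  ⇒  Var(R_m) = 166.8400 / 5 = 33.3680
β = Cov / Var(R_m) = 10.8500 / 33.3680 = 0.3252
MRP = 13.4% − 4.6% = 8.80%
E(R) = R_f + β × MRP = 4.6% + 0.3252 × 8.8% = 7.46%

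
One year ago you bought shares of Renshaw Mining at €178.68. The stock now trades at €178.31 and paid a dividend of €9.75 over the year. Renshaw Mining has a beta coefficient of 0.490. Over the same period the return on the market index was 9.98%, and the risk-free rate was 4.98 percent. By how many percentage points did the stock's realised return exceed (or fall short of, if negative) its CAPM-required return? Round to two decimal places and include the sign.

-2.18%

Realised HPR = (P1 + D1 − P0) / P0 = (178.31 + 9.75 − 178.68) / 178.68 = 9.38 / 178.68 = 5.2496%
MRP = 9.98% − 4.98% = 5.00%
CAPM required = R_f + β·MRP = 4.98% + 0.490 × 5.00% = 7.43000%
α = realised − required = 5.2496% − 7.43000% = -2.18%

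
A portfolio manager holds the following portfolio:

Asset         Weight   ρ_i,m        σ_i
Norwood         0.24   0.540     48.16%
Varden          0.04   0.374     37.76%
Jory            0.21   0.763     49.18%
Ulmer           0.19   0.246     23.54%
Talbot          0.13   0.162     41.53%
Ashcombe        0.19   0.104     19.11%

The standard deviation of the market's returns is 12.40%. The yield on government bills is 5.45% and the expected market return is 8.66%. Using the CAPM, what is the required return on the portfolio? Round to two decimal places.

9.86%

β_Norwood = 0.540 × 48.16% / 12.40% = 2.0973
β_Varden = 0.374 × 37.76% / 12.40% = 1.1389
β_Jory = 0.763 × 49.18% / 12.40% = 3.0262
β_Ulmer = 0.246 × 23.54% / 12.40% = 0.4670
β_Talbot = 0.162 × 41.53% / 12.40% = 0.5426
β_Ashcombe = 0.104 × 19.11% / 12.40% = 0.1603
β_P = Σ w_i β_i = 0.24×2.0973 + 0.04×1.1389 + 0.21×3.0262 + 0.19×0.4670 + 0.13×0.5426 + 0.19×0.1603 = 1.3741
MRP = 8.66% − 5.45% = 3.21%
E(R_P) = R_f + β_P × MRP = 5.45% + 1.3741 × 3.21% = 9.86%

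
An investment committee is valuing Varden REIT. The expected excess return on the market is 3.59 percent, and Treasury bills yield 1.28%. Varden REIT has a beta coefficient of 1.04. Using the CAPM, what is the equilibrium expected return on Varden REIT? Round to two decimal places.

5.01%

E(R) = R_f + β × MRP = 1.28% + 1.04 × 3.59% = 5.01%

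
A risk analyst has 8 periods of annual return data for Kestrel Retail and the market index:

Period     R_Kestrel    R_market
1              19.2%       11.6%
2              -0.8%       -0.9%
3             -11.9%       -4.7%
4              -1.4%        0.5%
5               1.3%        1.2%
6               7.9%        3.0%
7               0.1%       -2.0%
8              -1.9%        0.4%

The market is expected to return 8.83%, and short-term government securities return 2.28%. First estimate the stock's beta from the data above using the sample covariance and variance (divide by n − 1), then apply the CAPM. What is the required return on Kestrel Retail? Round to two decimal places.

13.96%

Mean R_i = (19.2 − 0.8 − 11.9 − 1.4 + 1.3 + 7.9 + 0.1 − 1.9) / 8 = 1.5625%
Mean R_m = (11.6 − 0.9 − 4.7 + 0.5 + 1.2 + 3.0 − 2.0 + 0.4) / 8 = 1.1375%
Σ(R_i − R̄_i)(R_m − R̄_m) = 288.7513  ⇒  Cov = 288.7513 / 7 = 41.2502
Σ(R_m − R̄_m)² = 161.9588  ⇒  Var(R_m) = 161.9588 / 7 = 23.1370
β = Cov / Var(R_m) = 41.2502 / 23.1370 = 1.7829
MRP = 8.83% − 2.28% = 6.55%
E(R) = R_f + β × MRP = 2.28% + 1.7829 × 6.55% = 13.96%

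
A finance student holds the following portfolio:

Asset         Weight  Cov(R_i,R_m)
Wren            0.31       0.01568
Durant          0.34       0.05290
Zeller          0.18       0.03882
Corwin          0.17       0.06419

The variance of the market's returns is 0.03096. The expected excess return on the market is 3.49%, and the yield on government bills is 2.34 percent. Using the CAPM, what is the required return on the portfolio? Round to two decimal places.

6.93%

β_Wren = 0.01568 / 0.03096 = 0.5065
β_Durant = 0.05290 / 0.03096 = 1.7087
β_Zeller = 0.03882 / 0.03096 = 1.2539
β_Corwin = 0.06419 / 0.03096 = 2.0733
β_P = Σ w_i β_i = 0.31×0.5065 + 0.34×1.7087 + 0.18×1.2539 + 0.17×2.0733 = 1.3161
E(R_P) = R_f + β_P × MRP = 2.34% + 1.3161 × 3.49% = 6.93%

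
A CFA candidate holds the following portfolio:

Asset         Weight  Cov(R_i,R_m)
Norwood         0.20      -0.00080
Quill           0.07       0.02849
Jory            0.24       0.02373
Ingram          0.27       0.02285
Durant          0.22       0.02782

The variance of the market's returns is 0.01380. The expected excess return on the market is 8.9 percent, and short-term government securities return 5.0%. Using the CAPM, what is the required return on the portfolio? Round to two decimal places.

17.78%

β_Norwood = -0.00080 / 0.01380 = -0.0580
β_Quill = 0.02849 / 0.01380 = 2.0645
β_Jory = 0.02373 / 0.01380 = 1.7196
β_Ingram = 0.02285 / 0.01380 = 1.6558
β_Durant = 0.02782 / 0.01380 = 2.0159
β_P = Σ w_i β_i = 0.20×-0.0580 + 0.07×2.0645 + 0.24×1.7196 + 0.27×1.6558 + 0.22×2.0159 = 1.4362
E(R_P) = R_f + β_P × MRP = 5.0% + 1.4362 × 8.9% = 17.78%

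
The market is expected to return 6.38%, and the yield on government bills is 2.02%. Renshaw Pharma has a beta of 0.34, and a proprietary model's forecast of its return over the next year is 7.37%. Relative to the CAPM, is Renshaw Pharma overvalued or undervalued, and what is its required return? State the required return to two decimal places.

Undervalued; required return 3.50%

MRP = 6.38% − 2.02% = 4.36%
Required return = R_f + β·MRP = 2.02% + 0.34 × 4.36% = 3.50%
Forecast 7.37% > required 3.50% → the stock plots above the SML → undervalued.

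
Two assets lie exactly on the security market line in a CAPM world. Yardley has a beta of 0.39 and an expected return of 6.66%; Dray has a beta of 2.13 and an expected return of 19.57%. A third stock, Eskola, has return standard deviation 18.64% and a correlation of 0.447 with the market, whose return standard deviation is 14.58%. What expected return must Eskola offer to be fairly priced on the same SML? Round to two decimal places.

MRP = (19.57% − 6.66%) / (2.13 − 0.39) = 7.4195%
R_f = 6.66% − 0.39 × 7.4195% = 3.7664%
β_Eskola = ρ·σ_i/σ_m = 0.447 × 18.64 / 14.58 = 0.5715
E(R_Eskola) = R_f + β × MRP = 3.7664% + 0.5715 × 7.4195% = 8.01%

8.01%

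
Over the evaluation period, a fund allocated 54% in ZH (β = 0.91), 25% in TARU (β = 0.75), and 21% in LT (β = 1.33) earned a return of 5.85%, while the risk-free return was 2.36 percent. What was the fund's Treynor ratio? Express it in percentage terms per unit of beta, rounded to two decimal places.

β_P = 0.54×0.91 + 0.25×0.75 + 0.21×1.33 = 0.9582
Treynor = (R_P − R_f) / β_P = (5.85% − 2.36%) / 0.9582 = 3.49% / 0.9582 = 3.64%

3.64%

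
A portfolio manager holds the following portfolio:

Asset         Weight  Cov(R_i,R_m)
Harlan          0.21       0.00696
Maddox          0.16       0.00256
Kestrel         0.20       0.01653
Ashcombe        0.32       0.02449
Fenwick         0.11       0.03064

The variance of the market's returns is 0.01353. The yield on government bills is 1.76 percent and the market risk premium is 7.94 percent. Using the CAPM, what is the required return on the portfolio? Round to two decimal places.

β_Harlan = 0.00696 / 0.01353 = 0.5144
β_Maddox = 0.00256 / 0.01353 = 0.1892
β_Kestrel = 0.01653 / 0.01353 = 1.2217
β_Ashcombe = 0.02449 / 0.01353 = 1.8101
β_Fenwick = 0.03064 / 0.01353 = 2.2646
β_P = Σ w_i β_i = 0.21×0.5144 + 0.16×0.1892 + 0.20×1.2217 + 0.32×1.8101 + 0.11×2.2646 = 1.2110
E(R_P) = R_f + β_P × MRP = 1.76% + 1.2110 × 7.94% = 11.38%

11.38%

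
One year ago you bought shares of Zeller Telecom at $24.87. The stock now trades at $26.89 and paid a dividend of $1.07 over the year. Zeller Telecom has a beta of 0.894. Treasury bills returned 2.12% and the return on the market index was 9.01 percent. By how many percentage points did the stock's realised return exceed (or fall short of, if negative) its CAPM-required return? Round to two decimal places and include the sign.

Realised HPR = (P1 + D1 − P0) / P0 = (26.89 + 1.07 − 24.87) / 24.87 = 3.09 / 24.87 = 12.4246%
MRP = 9.01% − 2.12% = 6.89%
CAPM required = R_f + β·MRP = 2.12% + 0.894 × 6.89% = 8.27966%
α = realised − required = 12.4246% − 8.27966% = +4.14%

+4.14%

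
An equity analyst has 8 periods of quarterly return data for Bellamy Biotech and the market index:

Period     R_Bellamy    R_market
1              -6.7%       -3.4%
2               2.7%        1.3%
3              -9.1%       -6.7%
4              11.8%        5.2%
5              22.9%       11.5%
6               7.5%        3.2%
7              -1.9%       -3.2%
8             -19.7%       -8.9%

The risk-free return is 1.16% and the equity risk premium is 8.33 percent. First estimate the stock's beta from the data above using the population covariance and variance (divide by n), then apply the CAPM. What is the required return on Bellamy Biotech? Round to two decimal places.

17.41%

Mean R_i = (-6.7 + 2.7 − 9.1 + 11.8 + 22.9 + 7.5 − 1.9 − 19.7) / 8 = 0.9375%
Mean R_m = (-3.4 + 1.3 − 6.7 + 5.2 + 11.5 + 3.2 − 3.2 − 8.9) / 8 = -0.1250%
Σ(R_i − R̄_i)(R_m − R̄_m) = 618.3175  ⇒  Cov = 618.3175 / 8 = 77.2897
Σ(R_m − R̄_m)² = 316.9950  ⇒  Var(R_m) = 316.9950 / 8 = 39.6244
β = Cov / Var(R_m) = 77.2897 / 39.6244 = 1.9506
E(R) = R_f + β × MRP = 1.16% + 1.9506 × 8.33% = 17.41%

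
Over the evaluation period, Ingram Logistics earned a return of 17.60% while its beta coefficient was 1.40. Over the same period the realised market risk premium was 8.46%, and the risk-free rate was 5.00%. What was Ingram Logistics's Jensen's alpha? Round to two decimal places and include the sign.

+0.76%

CAPM benchmark = R_f + β(R_m − R_f) = 5.00% + 1.40 × 8.46% = 16.8440%
α = actual − benchmark = 17.60% − 16.8440% = +0.76%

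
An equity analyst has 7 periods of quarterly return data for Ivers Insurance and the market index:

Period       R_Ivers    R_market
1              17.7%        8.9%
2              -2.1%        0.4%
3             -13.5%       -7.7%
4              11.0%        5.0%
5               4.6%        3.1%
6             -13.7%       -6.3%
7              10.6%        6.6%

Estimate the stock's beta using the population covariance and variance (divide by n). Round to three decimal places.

Mean R_i = (17.7 − 2.1 − 13.5 + 11.0 + 4.6 − 13.7 + 10.6) / 7 = 2.0857%
Mean R_m = (8.9 + 0.4 − 7.7 + 5.0 + 3.1 − 6.3 + 6.6) / 7 = 1.4286%
Σ(R_i − R̄_i)(R_m − R̄_m) = 465.3129  ⇒  Cov = 465.3129 / 7 = 66.4733
Σ(R_m − R̄_m)² = 242.2343  ⇒  Var(R_m) = 242.2343 / 7 = 34.6049
β = Cov / Var(R_m) = 66.4733 / 34.6049 = 1.9209

1.921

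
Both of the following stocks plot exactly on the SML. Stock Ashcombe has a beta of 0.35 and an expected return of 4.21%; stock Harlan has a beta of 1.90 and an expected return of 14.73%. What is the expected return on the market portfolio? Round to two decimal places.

Both satisfy E(R) = R_f + β·MRP, so the slope of the SML is
MRP = (14.73% − 4.21%) / (1.90 − 0.35) = 10.52% / 1.55 = 6.7871%
R_f = E(R_Ashcombe) − β_Ashcombe·MRP = 4.21% − 0.35 × 6.7871% = 1.8345%
E(R_m) = R_f + MRP = 1.8345% + 6.7871% = 8.62%

8.62%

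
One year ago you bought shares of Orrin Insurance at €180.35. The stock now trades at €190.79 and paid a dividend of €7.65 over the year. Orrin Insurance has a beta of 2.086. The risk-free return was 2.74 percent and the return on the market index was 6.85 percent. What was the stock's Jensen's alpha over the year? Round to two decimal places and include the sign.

Realised HPR = (P1 + D1 − P0) / P0 = (190.79 + 7.65 − 180.35) / 180.35 = 18.09 / 180.35 = 10.0305%
MRP = 6.85% − 2.74% = 4.11%
CAPM required = R_f + β·MRP = 2.74% + 2.086 × 4.11% = 11.31346%
α = realised − required = 10.0305% − 11.31346% = -1.28%

-1.28%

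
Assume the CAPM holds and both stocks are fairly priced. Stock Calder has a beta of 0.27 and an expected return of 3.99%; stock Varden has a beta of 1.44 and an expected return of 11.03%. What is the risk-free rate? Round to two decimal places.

2.37%

Both satisfy E(R) = R_f + β·MRP, so the slope of the SML is
MRP = (11.03% − 3.99%) / (1.44 − 0.27) = 7.04% / 1.17 = 6.0171%
R_f = E(R_Calder) − β_Calder·MRP = 3.99% − 0.27 × 6.0171% = 2.3654%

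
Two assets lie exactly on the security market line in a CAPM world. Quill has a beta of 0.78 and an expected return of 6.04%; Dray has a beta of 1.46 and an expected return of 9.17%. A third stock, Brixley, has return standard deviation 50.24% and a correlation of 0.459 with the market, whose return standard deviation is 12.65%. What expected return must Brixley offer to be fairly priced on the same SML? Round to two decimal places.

10.84%

MRP = (9.17% − 6.04%) / (1.46 − 0.78) = 4.6029%
R_f = 6.04% − 0.78 × 4.6029% = 2.4497%
β_Brixley = ρ·σ_i/σ_m = 0.459 × 50.24 / 12.65 = 1.8229
E(R_Brixley) = R_f + β × MRP = 2.4497% + 1.8229 × 4.6029% = 10.84%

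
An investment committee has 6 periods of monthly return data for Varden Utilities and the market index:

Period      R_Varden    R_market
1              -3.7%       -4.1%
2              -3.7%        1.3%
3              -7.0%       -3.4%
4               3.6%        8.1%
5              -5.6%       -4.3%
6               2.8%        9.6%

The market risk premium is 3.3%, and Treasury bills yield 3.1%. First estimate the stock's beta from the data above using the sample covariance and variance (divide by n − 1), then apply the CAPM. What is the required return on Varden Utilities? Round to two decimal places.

Mean R_i = (-3.7 − 3.7 − 7.0 + 3.6 − 5.6 + 2.8) / 6 = -2.2667%
Mean R_m = (-4.1 + 1.3 − 3.4 + 8.1 − 4.3 + 9.6) / 6 = 1.2000%
Σ(R_i − R̄_i)(R_m − R̄_m) = 130.6000  ⇒  Cov = 130.6000 / 5 = 26.1200
Σ(R_m − R̄_m)² = 197.6800  ⇒  Var(R_m) = 197.6800 / 5 = 39.5360
β = Cov / Var(R_m) = 26.1200 / 39.5360 = 0.6607
E(R) = R_f + β × MRP = 3.1% + 0.6607 × 3.3% = 5.28%

5.28%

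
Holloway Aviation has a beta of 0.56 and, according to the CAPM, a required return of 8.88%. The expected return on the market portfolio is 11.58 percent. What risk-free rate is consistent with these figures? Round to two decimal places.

5.44%

E(R) = R_f + β(E(R_m) − R_f) = R_f(1 − β) + β·E(R_m)
8.88% = R_f × (1 − 0.56) + 0.56 × 11.58%
8.88% = R_f × 0.44 + 6.4848%
R_f = (8.88% − 6.4848%) / 0.44 = 5.44%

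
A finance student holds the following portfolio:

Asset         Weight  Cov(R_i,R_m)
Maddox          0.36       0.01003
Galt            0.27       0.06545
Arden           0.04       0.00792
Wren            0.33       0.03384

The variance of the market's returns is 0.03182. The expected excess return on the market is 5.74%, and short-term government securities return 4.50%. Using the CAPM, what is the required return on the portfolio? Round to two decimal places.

10.41%

β_Maddox = 0.01003 / 0.03182 = 0.3152
β_Galt = 0.06545 / 0.03182 = 2.0569
β_Arden = 0.00792 / 0.03182 = 0.2489
β_Wren = 0.03384 / 0.03182 = 1.0635
β_P = Σ w_i β_i = 0.36×0.3152 + 0.27×2.0569 + 0.04×0.2489 + 0.33×1.0635 = 1.0297
E(R_P) = R_f + β_P × MRP = 4.50% + 1.0297 × 5.74% = 10.41%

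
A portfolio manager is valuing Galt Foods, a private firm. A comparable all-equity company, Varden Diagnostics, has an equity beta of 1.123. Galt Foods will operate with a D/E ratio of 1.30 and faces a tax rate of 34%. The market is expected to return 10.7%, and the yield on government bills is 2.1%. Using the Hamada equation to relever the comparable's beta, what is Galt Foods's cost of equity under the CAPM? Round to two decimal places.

20.04%

β_L = β_U × [1 + (1 − t)(D/E)] = 1.123 × [1 + (1 − 0.34) × 1.30]
    = 1.123 × [1 + 0.66 × 1.30] = 1.123 × 1.8580 = 2.0865
MRP = 10.7% − 2.1% = 8.60%
E(R) = R_f + β_L × MRP = 2.1% + 2.0865 × 8.6% = 20.04%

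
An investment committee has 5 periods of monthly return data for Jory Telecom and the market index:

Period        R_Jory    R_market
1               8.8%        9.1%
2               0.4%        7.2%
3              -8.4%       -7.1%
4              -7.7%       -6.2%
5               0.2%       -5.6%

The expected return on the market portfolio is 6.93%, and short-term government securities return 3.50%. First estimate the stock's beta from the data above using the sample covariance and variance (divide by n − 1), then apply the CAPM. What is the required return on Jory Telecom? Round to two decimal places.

Mean R_i = (8.8 + 0.4 − 8.4 − 7.7 + 0.2) / 5 = -1.3400%
Mean R_m = (9.1 + 7.2 − 7.1 − 6.2 − 5.6) / 5 = -0.5200%
Σ(R_i − R̄_i)(R_m − R̄_m) = 185.7360  ⇒  Cov = 185.7360 / 4 = 46.4340
Σ(R_m − R̄_m)² = 253.5080  ⇒  Var(R_m) = 253.5080 / 4 = 63.3770
β = Cov / Var(R_m) = 46.4340 / 63.3770 = 0.7327
MRP = 6.93% − 3.50% = 3.43%
E(R) = R_f + β × MRP = 3.50% + 0.7327 × 3.43% = 6.01%

6.01%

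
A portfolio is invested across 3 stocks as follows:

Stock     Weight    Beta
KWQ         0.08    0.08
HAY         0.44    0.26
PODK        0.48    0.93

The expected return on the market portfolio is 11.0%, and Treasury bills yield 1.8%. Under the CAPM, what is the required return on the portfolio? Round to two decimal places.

β_P = Σ w_i β_i = 0.08×0.08 + 0.44×0.26 + 0.48×0.93 = 0.5672
MRP = 11.0% − 1.8% = 9.20%
E(R_P) = R_f + β_P × MRP = 1.8% + 0.5672 × 9.2% = 7.02%

7.02%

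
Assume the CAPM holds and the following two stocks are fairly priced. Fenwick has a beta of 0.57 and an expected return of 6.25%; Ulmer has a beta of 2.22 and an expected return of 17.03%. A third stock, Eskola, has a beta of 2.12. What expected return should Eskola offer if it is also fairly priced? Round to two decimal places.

MRP (SML slope) = (17.03% − 6.25%) / (2.22 − 0.57) = 10.78% / 1.65 = 6.5333%
R_f (intercept) = 6.25% − 0.57 × 6.5333% = 2.5260%
E(R_Eskola) = R_f + β × MRP = 2.5260% + 2.12 × 6.5333% = 16.38%

16.38%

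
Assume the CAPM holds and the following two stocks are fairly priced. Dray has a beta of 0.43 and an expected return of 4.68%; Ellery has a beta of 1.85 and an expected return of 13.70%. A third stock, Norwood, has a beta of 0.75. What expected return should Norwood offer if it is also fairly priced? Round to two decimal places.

6.71%

MRP (SML slope) = (13.70% − 4.68%) / (1.85 − 0.43) = 9.02% / 1.42 = 6.3521%
R_f (intercept) = 4.68% − 0.43 × 6.3521% = 1.9486%
E(R_Norwood) = R_f + β × MRP = 1.9486% + 0.75 × 6.3521% = 6.71%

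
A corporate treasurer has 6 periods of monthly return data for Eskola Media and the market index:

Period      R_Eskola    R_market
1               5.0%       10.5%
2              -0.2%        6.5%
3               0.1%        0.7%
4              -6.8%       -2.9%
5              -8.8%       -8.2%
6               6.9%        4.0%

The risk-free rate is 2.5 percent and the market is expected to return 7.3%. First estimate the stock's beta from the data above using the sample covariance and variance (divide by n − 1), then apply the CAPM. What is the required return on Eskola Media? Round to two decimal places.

Mean R_i = (5.0 − 0.2 + 0.1 − 6.8 − 8.8 + 6.9) / 6 = -0.6333%
Mean R_m = (10.5 + 6.5 + 0.7 − 2.9 − 8.2 + 4.0) / 6 = 1.7667%
Σ(R_i − R̄_i)(R_m − R̄_m) = 177.4633  ⇒  Cov = 177.4633 / 5 = 35.4927
Σ(R_m − R̄_m)² = 225.9133  ⇒  Var(R_m) = 225.9133 / 5 = 45.1827
β = Cov / Var(R_m) = 35.4927 / 45.1827 = 0.7855
MRP = 7.3% − 2.5% = 4.80%
E(R) = R_f + β × MRP = 2.5% + 0.7855 × 4.8% = 6.27%

6.27%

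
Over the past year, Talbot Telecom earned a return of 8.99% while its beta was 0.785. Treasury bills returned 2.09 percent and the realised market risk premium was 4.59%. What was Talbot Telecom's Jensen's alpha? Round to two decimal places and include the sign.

+3.30%

CAPM benchmark = R_f + β(R_m − R_f) = 2.09% + 0.785 × 4.59% = 5.69315%
α = actual − benchmark = 8.99% − 5.69315% = +3.30%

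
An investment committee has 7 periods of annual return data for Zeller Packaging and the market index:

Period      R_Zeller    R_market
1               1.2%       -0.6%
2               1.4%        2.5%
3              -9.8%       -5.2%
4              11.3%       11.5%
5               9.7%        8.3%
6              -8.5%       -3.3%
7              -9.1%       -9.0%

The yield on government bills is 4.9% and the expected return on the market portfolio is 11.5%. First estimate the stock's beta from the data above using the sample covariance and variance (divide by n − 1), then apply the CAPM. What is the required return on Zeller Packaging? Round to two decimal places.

Mean R_i = (1.2 + 1.4 − 9.8 + 11.3 + 9.7 − 8.5 − 9.1) / 7 = -0.5429%
Mean R_m = (-0.6 + 2.5 − 5.2 + 11.5 + 8.3 − 3.3 − 9.0) / 7 = 0.6000%
Σ(R_i − R̄_i)(R_m − R̄_m) = 376.4300  ⇒  Cov = 376.4300 / 6 = 62.7383
Σ(R_m − R̄_m)² = 324.1600  ⇒  Var(R_m) = 324.1600 / 6 = 54.0267
β = Cov / Var(R_m) = 62.7383 / 54.0267 = 1.1612
MRP = 11.5% − 4.9% = 6.60%
E(R) = R_f + β × MRP = 4.9% + 1.1612 × 6.6% = 12.56%

12.56%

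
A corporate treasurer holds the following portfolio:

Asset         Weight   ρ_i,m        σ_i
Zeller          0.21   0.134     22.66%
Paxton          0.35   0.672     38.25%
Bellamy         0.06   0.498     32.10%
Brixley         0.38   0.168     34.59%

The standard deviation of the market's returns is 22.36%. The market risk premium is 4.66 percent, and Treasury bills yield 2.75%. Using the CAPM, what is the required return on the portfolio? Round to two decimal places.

5.42%

β_Zeller = 0.134 × 22.66% / 22.36% = 0.1358
β_Paxton = 0.672 × 38.25% / 22.36% = 1.1496
β_Bellamy = 0.498 × 32.10% / 22.36% = 0.7149
β_Brixley = 0.168 × 34.59% / 22.36% = 0.2599
β_P = Σ w_i β_i = 0.21×0.1358 + 0.35×1.1496 + 0.06×0.7149 + 0.38×0.2599 = 0.5725
E(R_P) = R_f + β_P × MRP = 2.75% + 0.5725 × 4.66% = 5.42%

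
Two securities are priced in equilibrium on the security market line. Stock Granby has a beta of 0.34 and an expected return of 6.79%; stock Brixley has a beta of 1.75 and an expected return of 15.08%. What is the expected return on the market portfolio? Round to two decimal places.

Both satisfy E(R) = R_f + β·MRP, so the slope of the SML is
MRP = (15.08% − 6.79%) / (1.75 − 0.34) = 8.29% / 1.41 = 5.8794%
R_f = E(R_Granby) − β_Granby·MRP = 6.79% − 0.34 × 5.8794% = 4.7910%
E(R_m) = R_f + MRP = 4.7910% + 5.8794% = 10.67%

10.67%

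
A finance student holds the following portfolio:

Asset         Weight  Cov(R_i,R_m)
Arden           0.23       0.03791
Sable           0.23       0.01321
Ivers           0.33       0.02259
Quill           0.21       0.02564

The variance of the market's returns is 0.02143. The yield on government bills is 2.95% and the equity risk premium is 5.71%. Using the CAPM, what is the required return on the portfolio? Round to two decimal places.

9.50%

β_Arden = 0.03791 / 0.02143 = 1.7690
β_Sable = 0.01321 / 0.02143 = 0.6164
β_Ivers = 0.02259 / 0.02143 = 1.0541
β_Quill = 0.02564 / 0.02143 = 1.1965
β_P = Σ w_i β_i = 0.23×1.7690 + 0.23×0.6164 + 0.33×1.0541 + 0.21×1.1965 = 1.1478
E(R_P) = R_f + β_P × MRP = 2.95% + 1.1478 × 5.71% = 9.50%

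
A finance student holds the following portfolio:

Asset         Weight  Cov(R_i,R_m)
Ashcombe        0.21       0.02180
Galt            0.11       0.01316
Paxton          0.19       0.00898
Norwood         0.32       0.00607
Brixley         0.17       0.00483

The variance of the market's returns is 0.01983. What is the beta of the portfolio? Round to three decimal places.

0.529

β_Ashcombe = 0.02180 / 0.01983 = 1.0993
β_Galt = 0.01316 / 0.01983 = 0.6636
β_Paxton = 0.00898 / 0.01983 = 0.4528
β_Norwood = 0.00607 / 0.01983 = 0.3061
β_Brixley = 0.00483 / 0.01983 = 0.2436
β_P = Σ w_i β_i = 0.21×1.0993 + 0.11×0.6636 + 0.19×0.4528 + 0.32×0.3061 + 0.17×0.2436 = 0.5292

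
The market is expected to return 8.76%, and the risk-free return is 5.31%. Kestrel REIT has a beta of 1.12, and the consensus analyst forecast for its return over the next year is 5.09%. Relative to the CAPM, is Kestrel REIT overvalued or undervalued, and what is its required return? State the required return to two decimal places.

Overvalued; required return 9.17%

MRP = 8.76% − 5.31% = 3.45%
Required return = R_f + β·MRP = 5.31% + 1.12 × 3.45% = 9.17%
Forecast 5.09% < required 9.17% → the stock plots below the SML → overvalued.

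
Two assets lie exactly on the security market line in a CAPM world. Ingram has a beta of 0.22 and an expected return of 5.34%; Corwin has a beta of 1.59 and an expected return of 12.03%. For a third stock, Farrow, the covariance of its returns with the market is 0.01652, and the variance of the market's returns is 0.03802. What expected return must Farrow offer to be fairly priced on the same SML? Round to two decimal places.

MRP = (12.03% − 5.34%) / (1.59 − 0.22) = 4.8832%
R_f = 5.34% − 0.22 × 4.8832% = 4.2657%
β_Farrow = Cov / Var(R_m) = 0.01652 / 0.03802 = 0.4345
E(R_Farrow) = R_f + β × MRP = 4.2657% + 0.4345 × 4.8832% = 6.39%

6.39%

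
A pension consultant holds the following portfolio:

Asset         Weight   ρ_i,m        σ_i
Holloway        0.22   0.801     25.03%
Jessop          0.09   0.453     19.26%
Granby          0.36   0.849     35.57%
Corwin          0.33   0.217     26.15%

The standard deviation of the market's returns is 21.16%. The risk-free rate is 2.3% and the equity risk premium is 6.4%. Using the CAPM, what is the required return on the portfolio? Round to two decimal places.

β_Holloway = 0.801 × 25.03% / 21.16% = 0.9475
β_Jessop = 0.453 × 19.26% / 21.16% = 0.4123
β_Granby = 0.849 × 35.57% / 21.16% = 1.4272
β_Corwin = 0.217 × 26.15% / 21.16% = 0.2682
β_P = Σ w_i β_i = 0.22×0.9475 + 0.09×0.4123 + 0.36×1.4272 + 0.33×0.2682 = 0.8479
E(R_P) = R_f + β_P × MRP = 2.3% + 0.8479 × 6.4% = 7.73%

7.73%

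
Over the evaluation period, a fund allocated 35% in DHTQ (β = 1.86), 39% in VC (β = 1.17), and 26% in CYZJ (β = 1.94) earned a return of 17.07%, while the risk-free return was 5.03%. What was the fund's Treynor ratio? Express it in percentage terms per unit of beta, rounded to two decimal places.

β_P = 0.35×1.86 + 0.39×1.17 + 0.26×1.94 = 1.6117
Treynor = (R_P − R_f) / β_P = (17.07% − 5.03%) / 1.6117 = 12.04% / 1.6117 = 7.47%

7.47%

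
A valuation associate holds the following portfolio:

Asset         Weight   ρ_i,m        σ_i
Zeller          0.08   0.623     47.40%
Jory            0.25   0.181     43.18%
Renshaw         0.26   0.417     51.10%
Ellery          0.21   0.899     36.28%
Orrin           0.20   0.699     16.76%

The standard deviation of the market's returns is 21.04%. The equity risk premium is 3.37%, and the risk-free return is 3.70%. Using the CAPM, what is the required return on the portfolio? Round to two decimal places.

β_Zeller = 0.623 × 47.40% / 21.04% = 1.4035
β_Jory = 0.181 × 43.18% / 21.04% = 0.3715
β_Renshaw = 0.417 × 51.10% / 21.04% = 1.0128
β_Ellery = 0.899 × 36.28% / 21.04% = 1.5502
β_Orrin = 0.699 × 16.76% / 21.04% = 0.5568
β_P = Σ w_i β_i = 0.08×1.4035 + 0.25×0.3715 + 0.26×1.0128 + 0.21×1.5502 + 0.20×0.5568 = 0.9054
E(R_P) = R_f + β_P × MRP = 3.70% + 0.9054 × 3.37% = 6.75%

6.75%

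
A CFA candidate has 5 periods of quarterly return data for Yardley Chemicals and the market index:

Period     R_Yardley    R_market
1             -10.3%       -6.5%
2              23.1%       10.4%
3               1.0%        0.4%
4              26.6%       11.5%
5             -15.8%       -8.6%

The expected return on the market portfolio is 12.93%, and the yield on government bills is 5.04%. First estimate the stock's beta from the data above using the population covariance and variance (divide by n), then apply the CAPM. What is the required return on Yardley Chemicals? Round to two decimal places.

21.30%

Mean R_i = (-10.3 + 23.1 + 1.0 + 26.6 − 15.8) / 5 = 4.9200%
Mean R_m = (-6.5 + 10.4 + 0.4 + 11.5 − 8.6) / 5 = 1.4400%
Σ(R_i − R̄_i)(R_m − R̄_m) = 713.9460  ⇒  Cov = 713.9460 / 5 = 142.7892
Σ(R_m − R̄_m)² = 346.4120  ⇒  Var(R_m) = 346.4120 / 5 = 69.2824
β = Cov / Var(R_m) = 142.7892 / 69.2824 = 2.0610
MRP = 12.93% − 5.04% = 7.89%
E(R) = R_f + β × MRP = 5.04% + 2.0610 × 7.89% = 21.30%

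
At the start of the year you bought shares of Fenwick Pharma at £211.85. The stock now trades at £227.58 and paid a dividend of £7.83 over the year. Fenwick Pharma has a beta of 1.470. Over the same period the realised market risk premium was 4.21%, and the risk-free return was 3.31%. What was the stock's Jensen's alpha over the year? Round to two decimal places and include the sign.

Realised HPR = (P1 + D1 − P0) / P0 = (227.58 + 7.83 − 211.85) / 211.85 = 23.56 / 211.85 = 11.1211%
CAPM required = R_f + β·MRP = 3.31% + 1.470 × 4.21% = 9.49870%
α = realised − required = 11.1211% − 9.49870% = +1.62%

+1.62%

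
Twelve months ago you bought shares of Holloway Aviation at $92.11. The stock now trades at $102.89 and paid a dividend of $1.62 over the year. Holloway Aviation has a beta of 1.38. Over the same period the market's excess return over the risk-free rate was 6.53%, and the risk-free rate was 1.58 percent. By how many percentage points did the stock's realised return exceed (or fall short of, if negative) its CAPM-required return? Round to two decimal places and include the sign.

+2.87%

Realised HPR = (P1 + D1 − P0) / P0 = (102.89 + 1.62 − 92.11) / 92.11 = 12.40 / 92.11 = 13.4622%
CAPM required = R_f + β·MRP = 1.58% + 1.38 × 6.53% = 10.5914%
α = realised − required = 13.4622% − 10.5914% = +2.87%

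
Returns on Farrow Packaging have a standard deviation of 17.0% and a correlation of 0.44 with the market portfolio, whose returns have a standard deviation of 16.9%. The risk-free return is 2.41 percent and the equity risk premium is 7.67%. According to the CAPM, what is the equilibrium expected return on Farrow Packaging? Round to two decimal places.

β = ρ × σ_i / σ_m = 0.44 × 17.0% / 16.9% = 0.4426
E(R) = 2.41% + 0.4426 × 7.67% = 5.80%

5.80%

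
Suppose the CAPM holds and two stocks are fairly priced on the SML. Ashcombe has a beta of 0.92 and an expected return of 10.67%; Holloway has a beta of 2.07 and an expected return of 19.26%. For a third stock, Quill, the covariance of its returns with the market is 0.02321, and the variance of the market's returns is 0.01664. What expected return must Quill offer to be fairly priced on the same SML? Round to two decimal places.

MRP = (19.26% − 10.67%) / (2.07 − 0.92) = 7.4696%
R_f = 10.67% − 0.92 × 7.4696% = 3.7980%
β_Quill = Cov / Var(R_m) = 0.02321 / 0.01664 = 1.3948
E(R_Quill) = R_f + β × MRP = 3.7980% + 1.3948 × 7.4696% = 14.22%

14.22%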